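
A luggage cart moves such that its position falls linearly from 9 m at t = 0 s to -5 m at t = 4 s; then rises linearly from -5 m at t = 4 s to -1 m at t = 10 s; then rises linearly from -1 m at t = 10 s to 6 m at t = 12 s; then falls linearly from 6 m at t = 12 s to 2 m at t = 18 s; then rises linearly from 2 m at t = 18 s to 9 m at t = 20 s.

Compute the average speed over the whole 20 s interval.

Average speed = (total path length)/(elapsed time); on a piecewise-linear x-t graph the path length is Σ|Δx|.
0–4 s: |Δx| = |-5 − 9| = 14 m
4–10 s: |Δx| = |-1 − -5| = 4 m
10–12 s: |Δx| = |6 − -1| = 7 m
12–18 s: |Δx| = |2 − 6| = 4 m
18–20 s: |Δx| = |9 − 2| = 7 m
Total path = 36 m; average speed = 36/20 = 1.8 m/s.

1.8 m/s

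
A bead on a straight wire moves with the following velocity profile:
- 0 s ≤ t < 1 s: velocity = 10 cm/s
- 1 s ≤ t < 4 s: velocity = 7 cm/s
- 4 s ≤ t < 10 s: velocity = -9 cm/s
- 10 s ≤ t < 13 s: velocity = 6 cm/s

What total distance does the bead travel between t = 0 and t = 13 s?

103 cm

Distance (not displacement) is the total path length: add the absolute areas under v-t.
0–1 s: |10| × 1 = 10 cm
1–4 s: |7| × 3 = 21 cm
4–10 s: |-9| × 6 = 54 cm
10–13 s: |6| × 3 = 18 cm
Total distance = 103 cm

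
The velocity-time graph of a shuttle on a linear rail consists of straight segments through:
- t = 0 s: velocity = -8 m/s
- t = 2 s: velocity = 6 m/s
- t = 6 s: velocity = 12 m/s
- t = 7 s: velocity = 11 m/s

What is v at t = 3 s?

On 2–6 s the graph is linear from 6 to 12 m/s: v(3) = 6 + (12 − 6)·(3 − 2)/(6 − 2) = 7.5 m/s.

7.5 m/s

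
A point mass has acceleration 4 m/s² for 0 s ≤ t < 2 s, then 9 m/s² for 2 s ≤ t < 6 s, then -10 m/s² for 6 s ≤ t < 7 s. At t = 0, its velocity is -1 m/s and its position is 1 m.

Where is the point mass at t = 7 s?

On each constant-a segment, Δv = aΔt and Δx = v₀Δt + ½aΔt²; chain segment to segment.
0–2 s: v starts -1 m/s; Δx = -1·2 + ½·4·2² = 6 m; v ends 7 m/s.
2–6 s: v starts 7 m/s; Δx = 7·4 + ½·9·4² = 100 m; v ends 43 m/s.
6–7 s: v starts 43 m/s; Δx = 43·1 + ½·-10·1² = 38 m; v ends 33 m/s.
x(7) = 1 + Σ Δx = 145 m.

145 m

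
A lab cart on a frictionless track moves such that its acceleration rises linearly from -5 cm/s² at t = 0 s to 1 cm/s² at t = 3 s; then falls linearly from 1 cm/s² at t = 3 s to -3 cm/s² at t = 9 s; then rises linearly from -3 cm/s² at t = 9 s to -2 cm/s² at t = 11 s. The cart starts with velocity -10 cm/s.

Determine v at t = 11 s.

Δv equals the area under the a-t graph; then v = v₀ + Δv.
0–3 s: ½(-5 + 1)(3) = -6 cm/s
3–9 s: ½(1 + -3)(6) = -6 cm/s
9–11 s: ½(-3 + -2)(2) = -5 cm/s
Δv = -17 cm/s, so v(11) = -10 + (-17) = -27 cm/s.

-27 cm/s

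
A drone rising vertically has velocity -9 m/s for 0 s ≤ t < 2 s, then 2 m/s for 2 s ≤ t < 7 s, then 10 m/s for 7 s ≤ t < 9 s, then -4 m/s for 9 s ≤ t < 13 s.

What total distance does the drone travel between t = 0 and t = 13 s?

64 m

Total distance travelled is ∫|v| dt — sum the magnitudes of each area piece.
0–2 s: |-9| × 2 = 18 m
2–7 s: |2| × 5 = 10 m
7–9 s: |10| × 2 = 20 m
9–13 s: |-4| × 4 = 16 m
Total distance = 64 m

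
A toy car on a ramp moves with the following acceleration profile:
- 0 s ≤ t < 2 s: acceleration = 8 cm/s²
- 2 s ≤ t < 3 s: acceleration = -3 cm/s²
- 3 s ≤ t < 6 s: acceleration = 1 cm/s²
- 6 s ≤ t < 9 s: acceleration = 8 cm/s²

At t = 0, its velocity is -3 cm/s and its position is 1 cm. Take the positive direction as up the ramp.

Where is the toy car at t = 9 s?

On each constant-a segment, Δv = aΔt and Δx = v₀Δt + ½aΔt²; chain segment to segment.
0–2 s: v starts -3 cm/s; Δx = -3·2 + ½·8·2² = 10 cm; v ends 13 cm/s.
2–3 s: v starts 13 cm/s; Δx = 13·1 + ½·-3·1² = 11.5 cm; v ends 10 cm/s.
3–6 s: v starts 10 cm/s; Δx = 10·3 + ½·1·3² = 34.5 cm; v ends 13 cm/s.
6–9 s: v starts 13 cm/s; Δx = 13·3 + ½·8·3² = 75 cm; v ends 37 cm/s.
x(9) = 1 + Σ Δx = 132 cm.

132 cm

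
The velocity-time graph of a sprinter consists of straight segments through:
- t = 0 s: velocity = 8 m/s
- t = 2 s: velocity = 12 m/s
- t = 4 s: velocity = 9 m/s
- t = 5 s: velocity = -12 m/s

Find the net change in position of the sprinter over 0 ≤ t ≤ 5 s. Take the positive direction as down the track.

Displacement is the signed area under the v-t curve.
0–2 s: ½(8 + 12)(2) = 20 m
2–4 s: ½(12 + 9)(2) = 21 m
4–5 s: ½(9 + -12)(1) = -1.5 m
Net displacement = 39.5 m

39.5 m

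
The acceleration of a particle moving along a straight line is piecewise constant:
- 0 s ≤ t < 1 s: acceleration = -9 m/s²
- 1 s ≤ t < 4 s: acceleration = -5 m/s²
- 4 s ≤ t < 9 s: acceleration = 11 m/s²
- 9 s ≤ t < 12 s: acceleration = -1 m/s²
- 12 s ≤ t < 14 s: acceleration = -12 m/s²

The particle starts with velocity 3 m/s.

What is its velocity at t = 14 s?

Δv equals the area under the a-t graph; then v = v₀ + Δv.
0–1 s: -9 × 1 = -9 m/s
1–4 s: -5 × 3 = -15 m/s
4–9 s: 11 × 5 = 55 m/s
9–12 s: -1 × 3 = -3 m/s
12–14 s: -12 × 2 = -24 m/s
Δv = 4 m/s, so v(14) = 3 + (4) = 7 m/s.

7 m/s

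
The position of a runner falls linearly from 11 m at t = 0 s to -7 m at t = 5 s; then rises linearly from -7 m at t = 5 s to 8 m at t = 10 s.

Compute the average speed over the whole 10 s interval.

3.3 m/s

Average speed = (total path length)/(elapsed time); on a piecewise-linear x-t graph the path length is Σ|Δx|.
0–5 s: |Δx| = |-7 − 11| = 18 m
5–10 s: |Δx| = |8 − -7| = 15 m
Total path = 33 m; average speed = 33/10 = 3.3 m/s.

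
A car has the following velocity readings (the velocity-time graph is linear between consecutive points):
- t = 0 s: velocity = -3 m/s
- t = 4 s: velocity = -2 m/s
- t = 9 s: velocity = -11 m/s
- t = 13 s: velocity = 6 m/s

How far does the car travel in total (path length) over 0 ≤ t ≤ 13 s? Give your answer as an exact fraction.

Distance (not displacement) is the total path length: add the absolute areas under v-t.
0–4 s: |½(-3 + -2)(4)| = 10 m
4–9 s: |½(-2 + -11)(5)| = 32.5 m
9–13 s: v = 0 at t = 197/17 s; triangle areas 242/17 + 72/17 = 314/17 m
Total distance = 2073/34 m

2073/34 m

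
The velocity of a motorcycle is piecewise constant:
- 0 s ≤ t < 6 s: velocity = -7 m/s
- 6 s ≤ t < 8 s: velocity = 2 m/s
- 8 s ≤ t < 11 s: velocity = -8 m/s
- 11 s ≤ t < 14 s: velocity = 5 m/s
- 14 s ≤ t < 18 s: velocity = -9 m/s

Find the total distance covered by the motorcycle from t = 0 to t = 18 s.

Distance (not displacement) is the total path length: add the absolute areas under v-t.
0–6 s: |-7| × 6 = 42 m
6–8 s: |2| × 2 = 4 m
8–11 s: |-8| × 3 = 24 m
11–14 s: |5| × 3 = 15 m
14–18 s: |-9| × 4 = 36 m
Total distance = 121 m

121 m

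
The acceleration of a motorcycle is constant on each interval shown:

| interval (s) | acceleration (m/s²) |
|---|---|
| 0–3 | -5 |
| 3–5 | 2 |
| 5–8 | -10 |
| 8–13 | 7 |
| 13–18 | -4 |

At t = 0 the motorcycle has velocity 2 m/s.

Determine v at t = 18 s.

Δv equals the area under the a-t graph; then v = v₀ + Δv.
0–3 s: -5 × 3 = -15 m/s
3–5 s: 2 × 2 = 4 m/s
5–8 s: -10 × 3 = -30 m/s
8–13 s: 7 × 5 = 35 m/s
13–18 s: -4 × 5 = -20 m/s
Δv = -26 m/s, so v(18) = 2 + (-26) = -24 m/s.

-24 m/s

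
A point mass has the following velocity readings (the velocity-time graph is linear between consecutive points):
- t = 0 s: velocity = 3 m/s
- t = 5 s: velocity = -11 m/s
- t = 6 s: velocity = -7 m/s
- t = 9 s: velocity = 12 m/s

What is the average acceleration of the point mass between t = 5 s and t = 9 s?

5.75 m/s²

Average acceleration = Δv/Δt = (12 − -11)/(9 − 5) = 5.75 m/s².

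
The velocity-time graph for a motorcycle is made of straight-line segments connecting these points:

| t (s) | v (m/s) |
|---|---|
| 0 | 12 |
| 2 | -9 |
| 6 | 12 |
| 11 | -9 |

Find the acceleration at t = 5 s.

Acceleration is the slope of the v-t graph on 2–6 s: (12 − -9)/(6 − 2) = 5.25 m/s².

5.25 m/s²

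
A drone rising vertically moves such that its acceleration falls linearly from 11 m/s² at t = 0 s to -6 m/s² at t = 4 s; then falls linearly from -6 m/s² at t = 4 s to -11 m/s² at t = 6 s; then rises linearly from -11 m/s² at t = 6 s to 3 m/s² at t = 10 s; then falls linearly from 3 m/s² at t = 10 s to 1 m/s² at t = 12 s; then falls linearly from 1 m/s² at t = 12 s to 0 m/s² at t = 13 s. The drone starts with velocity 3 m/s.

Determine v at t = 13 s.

Δv equals the area under the a-t graph; then v = v₀ + Δv.
0–4 s: ½(11 + -6)(4) = 10 m/s
4–6 s: ½(-6 + -11)(2) = -17 m/s
6–10 s: ½(-11 + 3)(4) = -16 m/s
10–12 s: ½(3 + 1)(2) = 4 m/s
12–13 s: ½(1 + 0)(1) = 0.5 m/s
Δv = -18.5 m/s, so v(13) = 3 + (-18.5) = -15.5 m/s.

-15.5 m/s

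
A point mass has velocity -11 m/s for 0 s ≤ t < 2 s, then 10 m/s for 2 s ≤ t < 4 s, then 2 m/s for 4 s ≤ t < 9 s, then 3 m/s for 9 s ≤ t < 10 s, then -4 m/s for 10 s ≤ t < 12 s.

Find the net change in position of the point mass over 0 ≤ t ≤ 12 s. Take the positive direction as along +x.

3 m

Net displacement equals the area under the velocity-time graph (areas below the axis count negative).
0–2 s: -11 × 2 = -22 m
2–4 s: 10 × 2 = 20 m
4–9 s: 2 × 5 = 10 m
9–10 s: 3 × 1 = 3 m
10–12 s: -4 × 2 = -8 m
Net displacement = 3 m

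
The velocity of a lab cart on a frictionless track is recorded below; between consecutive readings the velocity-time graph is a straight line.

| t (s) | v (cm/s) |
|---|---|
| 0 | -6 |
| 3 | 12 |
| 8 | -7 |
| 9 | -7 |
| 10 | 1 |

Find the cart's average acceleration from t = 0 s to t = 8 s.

-0.125 cm/s²

Average acceleration = Δv/Δt = (-7 − -6)/(8 − 0) = -0.125 cm/s².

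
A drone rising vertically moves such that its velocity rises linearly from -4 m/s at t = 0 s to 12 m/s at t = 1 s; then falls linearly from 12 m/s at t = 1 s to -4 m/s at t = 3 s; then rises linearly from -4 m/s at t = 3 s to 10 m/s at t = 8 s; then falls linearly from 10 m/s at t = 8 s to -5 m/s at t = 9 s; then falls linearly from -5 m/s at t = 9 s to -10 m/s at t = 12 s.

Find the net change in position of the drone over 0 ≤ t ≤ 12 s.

7 m

Displacement is the signed area under the v-t curve.
0–1 s: ½(-4 + 12)(1) = 4 m
1–3 s: ½(12 + -4)(2) = 8 m
3–8 s: ½(-4 + 10)(5) = 15 m
8–9 s: ½(10 + -5)(1) = 2.5 m
9–12 s: ½(-5 + -10)(3) = -22.5 m
Net displacement = 7 m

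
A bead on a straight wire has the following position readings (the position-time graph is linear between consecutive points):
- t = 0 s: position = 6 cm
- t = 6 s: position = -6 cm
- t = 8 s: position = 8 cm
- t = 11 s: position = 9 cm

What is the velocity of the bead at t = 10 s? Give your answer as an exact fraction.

Velocity is the slope of the x-t graph on 8–11 s: (9 − 8)/(11 − 8) = 1/3 cm/s.

1/3 cm/s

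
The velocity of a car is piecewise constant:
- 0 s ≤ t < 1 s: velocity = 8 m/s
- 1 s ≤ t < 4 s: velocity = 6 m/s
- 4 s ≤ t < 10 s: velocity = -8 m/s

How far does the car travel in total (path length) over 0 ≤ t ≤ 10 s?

74 m

Total distance travelled is ∫|v| dt — sum the magnitudes of each area piece.
0–1 s: |8| × 1 = 8 m
1–4 s: |6| × 3 = 18 m
4–10 s: |-8| × 6 = 48 m
Total distance = 74 m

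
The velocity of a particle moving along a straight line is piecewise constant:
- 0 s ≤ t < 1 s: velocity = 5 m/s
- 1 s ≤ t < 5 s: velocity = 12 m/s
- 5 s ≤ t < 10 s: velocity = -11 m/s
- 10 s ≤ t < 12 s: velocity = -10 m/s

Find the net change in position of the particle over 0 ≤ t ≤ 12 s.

Net displacement equals the area under the velocity-time graph (areas below the axis count negative).
0–1 s: 5 × 1 = 5 m
1–5 s: 12 × 4 = 48 m
5–10 s: -11 × 5 = -55 m
10–12 s: -10 × 2 = -20 m
Net displacement = -22 m

-22 m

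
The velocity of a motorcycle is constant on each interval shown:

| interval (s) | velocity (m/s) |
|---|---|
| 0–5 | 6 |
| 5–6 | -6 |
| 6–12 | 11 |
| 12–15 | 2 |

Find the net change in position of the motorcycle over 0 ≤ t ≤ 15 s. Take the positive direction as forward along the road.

Net displacement equals the area under the velocity-time graph (areas below the axis count negative).
0–5 s: 6 × 5 = 30 m
5–6 s: -6 × 1 = -6 m
6–12 s: 11 × 6 = 66 m
12–15 s: 2 × 3 = 6 m
Net displacement = 96 m

96 m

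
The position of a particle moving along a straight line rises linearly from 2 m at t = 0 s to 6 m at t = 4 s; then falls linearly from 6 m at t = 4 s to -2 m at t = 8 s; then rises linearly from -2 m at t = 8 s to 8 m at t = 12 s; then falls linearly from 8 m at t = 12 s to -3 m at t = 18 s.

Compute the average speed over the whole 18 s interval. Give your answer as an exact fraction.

11/6 m/s

Average speed = (total path length)/(elapsed time); on a piecewise-linear x-t graph the path length is Σ|Δx|.
0–4 s: |Δx| = |6 − 2| = 4 m
4–8 s: |Δx| = |-2 − 6| = 8 m
8–12 s: |Δx| = |8 − -2| = 10 m
12–18 s: |Δx| = |-3 − 8| = 11 m
Total path = 33 m; average speed = 33/18 = 11/6 m/s.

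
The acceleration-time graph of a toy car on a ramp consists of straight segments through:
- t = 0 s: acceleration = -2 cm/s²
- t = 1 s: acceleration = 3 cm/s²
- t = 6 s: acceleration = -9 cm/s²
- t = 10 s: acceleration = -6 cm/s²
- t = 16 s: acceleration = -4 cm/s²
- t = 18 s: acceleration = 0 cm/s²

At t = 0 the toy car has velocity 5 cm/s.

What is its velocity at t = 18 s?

-73.5 cm/s

Δv equals the area under the a-t graph; then v = v₀ + Δv.
0–1 s: ½(-2 + 3)(1) = 0.5 cm/s
1–6 s: ½(3 + -9)(5) = -15 cm/s
6–10 s: ½(-9 + -6)(4) = -30 cm/s
10–16 s: ½(-6 + -4)(6) = -30 cm/s
16–18 s: ½(-4 + 0)(2) = -4 cm/s
Δv = -78.5 cm/s, so v(18) = 5 + (-78.5) = -73.5 cm/s.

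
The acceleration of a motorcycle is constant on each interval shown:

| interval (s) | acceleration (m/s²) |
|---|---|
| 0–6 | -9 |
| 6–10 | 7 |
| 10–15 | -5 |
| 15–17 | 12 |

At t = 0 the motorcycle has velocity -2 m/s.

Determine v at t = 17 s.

-29 m/s

Δv equals the area under the a-t graph; then v = v₀ + Δv.
0–6 s: -9 × 6 = -54 m/s
6–10 s: 7 × 4 = 28 m/s
10–15 s: -5 × 5 = -25 m/s
15–17 s: 12 × 2 = 24 m/s
Δv = -27 m/s, so v(17) = -2 + (-27) = -29 m/s.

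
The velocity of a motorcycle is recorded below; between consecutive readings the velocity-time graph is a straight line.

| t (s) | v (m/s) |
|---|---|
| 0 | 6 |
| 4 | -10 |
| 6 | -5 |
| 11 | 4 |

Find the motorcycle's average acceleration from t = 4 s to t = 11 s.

Average acceleration = Δv/Δt = (4 − -10)/(11 − 4) = 2 m/s².

2 m/s²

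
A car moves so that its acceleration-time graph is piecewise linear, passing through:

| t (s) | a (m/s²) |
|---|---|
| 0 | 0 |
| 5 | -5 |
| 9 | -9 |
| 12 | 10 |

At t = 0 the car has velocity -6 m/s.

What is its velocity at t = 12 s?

Δv equals the area under the a-t graph; then v = v₀ + Δv.
0–5 s: ½(0 + -5)(5) = -12.5 m/s
5–9 s: ½(-5 + -9)(4) = -28 m/s
9–12 s: ½(-9 + 10)(3) = 1.5 m/s
Δv = -39 m/s, so v(12) = -6 + (-39) = -45 m/s.

-45 m/s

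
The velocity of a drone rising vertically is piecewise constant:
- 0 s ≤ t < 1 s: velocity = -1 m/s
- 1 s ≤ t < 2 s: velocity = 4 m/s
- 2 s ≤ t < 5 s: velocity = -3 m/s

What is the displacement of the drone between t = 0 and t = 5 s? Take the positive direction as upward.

Net displacement equals the area under the velocity-time graph (areas below the axis count negative).
0–1 s: -1 × 1 = -1 m
1–2 s: 4 × 1 = 4 m
2–5 s: -3 × 3 = -9 m
Net displacement = -6 m

-6 m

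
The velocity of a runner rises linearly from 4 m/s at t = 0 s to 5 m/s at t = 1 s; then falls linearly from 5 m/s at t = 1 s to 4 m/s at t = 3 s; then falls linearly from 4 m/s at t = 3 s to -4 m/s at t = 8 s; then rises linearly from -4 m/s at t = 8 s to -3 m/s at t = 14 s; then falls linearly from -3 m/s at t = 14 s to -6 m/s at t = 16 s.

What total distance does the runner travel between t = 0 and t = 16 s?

53.5 m

Distance (not displacement) is the total path length: add the absolute areas under v-t.
0–1 s: |½(4 + 5)(1)| = 4.5 m
1–3 s: |½(5 + 4)(2)| = 9 m
3–8 s: v = 0 at t = 5.5 s; triangle areas 5 + 5 = 10 m
8–14 s: |½(-4 + -3)(6)| = 21 m
14–16 s: |½(-3 + -6)(2)| = 9 m
Total distance = 53.5 m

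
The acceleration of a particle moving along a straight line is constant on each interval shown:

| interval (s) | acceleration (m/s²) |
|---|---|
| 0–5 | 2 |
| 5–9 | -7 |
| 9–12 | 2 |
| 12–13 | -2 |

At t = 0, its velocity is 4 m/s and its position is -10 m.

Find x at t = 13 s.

On each constant-a segment, Δv = aΔt and Δx = v₀Δt + ½aΔt²; chain segment to segment.
0–5 s: v starts 4 m/s; Δx = 4·5 + ½·2·5² = 45 m; v ends 14 m/s.
5–9 s: v starts 14 m/s; Δx = 14·4 + ½·-7·4² = 0 m; v ends -14 m/s.
9–12 s: v starts -14 m/s; Δx = -14·3 + ½·2·3² = -33 m; v ends -8 m/s.
12–13 s: v starts -8 m/s; Δx = -8·1 + ½·-2·1² = -9 m; v ends -10 m/s.
x(13) = -10 + Σ Δx = -7 m.

-7 m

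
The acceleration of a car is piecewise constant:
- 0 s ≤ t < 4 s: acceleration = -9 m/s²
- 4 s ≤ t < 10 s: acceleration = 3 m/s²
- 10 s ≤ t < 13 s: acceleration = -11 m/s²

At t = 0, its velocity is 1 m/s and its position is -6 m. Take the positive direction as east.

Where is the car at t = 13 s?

-330.5 m

On each constant-a segment, Δv = aΔt and Δx = v₀Δt + ½aΔt²; chain segment to segment.
0–4 s: v starts 1 m/s; Δx = 1·4 + ½·-9·4² = -68 m; v ends -35 m/s.
4–10 s: v starts -35 m/s; Δx = -35·6 + ½·3·6² = -156 m; v ends -17 m/s.
10–13 s: v starts -17 m/s; Δx = -17·3 + ½·-11·3² = -100.5 m; v ends -50 m/s.
x(13) = -6 + Σ Δx = -330.5 m.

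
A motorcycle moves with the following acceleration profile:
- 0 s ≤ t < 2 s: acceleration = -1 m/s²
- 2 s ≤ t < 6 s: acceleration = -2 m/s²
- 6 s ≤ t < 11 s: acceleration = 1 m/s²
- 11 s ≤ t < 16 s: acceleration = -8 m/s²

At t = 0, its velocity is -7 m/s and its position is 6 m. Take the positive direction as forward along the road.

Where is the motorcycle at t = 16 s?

On each constant-a segment, Δv = aΔt and Δx = v₀Δt + ½aΔt²; chain segment to segment.
0–2 s: v starts -7 m/s; Δx = -7·2 + ½·-1·2² = -16 m; v ends -9 m/s.
2–6 s: v starts -9 m/s; Δx = -9·4 + ½·-2·4² = -52 m; v ends -17 m/s.
6–11 s: v starts -17 m/s; Δx = -17·5 + ½·1·5² = -72.5 m; v ends -12 m/s.
11–16 s: v starts -12 m/s; Δx = -12·5 + ½·-8·5² = -160 m; v ends -52 m/s.
x(16) = 6 + Σ Δx = -294.5 m.

-294.5 m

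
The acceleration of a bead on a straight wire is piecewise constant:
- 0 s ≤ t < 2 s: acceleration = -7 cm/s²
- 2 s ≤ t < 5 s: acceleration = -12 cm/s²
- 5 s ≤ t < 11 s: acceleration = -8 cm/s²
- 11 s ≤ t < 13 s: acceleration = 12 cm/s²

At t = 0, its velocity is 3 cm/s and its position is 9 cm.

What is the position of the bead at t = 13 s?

-678 cm

On each constant-a segment, Δv = aΔt and Δx = v₀Δt + ½aΔt²; chain segment to segment.
0–2 s: v starts 3 cm/s; Δx = 3·2 + ½·-7·2² = -8 cm; v ends -11 cm/s.
2–5 s: v starts -11 cm/s; Δx = -11·3 + ½·-12·3² = -87 cm; v ends -47 cm/s.
5–11 s: v starts -47 cm/s; Δx = -47·6 + ½·-8·6² = -426 cm; v ends -95 cm/s.
11–13 s: v starts -95 cm/s; Δx = -95·2 + ½·12·2² = -166 cm; v ends -71 cm/s.
x(13) = 9 + Σ Δx = -678 cm.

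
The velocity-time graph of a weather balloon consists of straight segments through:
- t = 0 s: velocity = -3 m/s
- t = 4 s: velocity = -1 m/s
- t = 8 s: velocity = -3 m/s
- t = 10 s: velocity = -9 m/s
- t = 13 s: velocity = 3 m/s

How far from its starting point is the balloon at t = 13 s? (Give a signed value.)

-37 m

Net displacement equals the area under the velocity-time graph (areas below the axis count negative).
0–4 s: ½(-3 + -1)(4) = -8 m
4–8 s: ½(-1 + -3)(4) = -8 m
8–10 s: ½(-3 + -9)(2) = -12 m
10–13 s: ½(-9 + 3)(3) = -9 m
Net displacement = -37 m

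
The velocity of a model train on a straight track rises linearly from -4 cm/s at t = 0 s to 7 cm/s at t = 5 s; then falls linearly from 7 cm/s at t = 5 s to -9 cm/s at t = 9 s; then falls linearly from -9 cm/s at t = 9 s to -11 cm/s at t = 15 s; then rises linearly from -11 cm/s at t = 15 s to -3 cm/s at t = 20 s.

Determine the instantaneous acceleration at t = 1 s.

Acceleration is the slope of the v-t graph on 0–5 s: (7 − -4)/(5 − 0) = 2.2 cm/s².

2.2 cm/s²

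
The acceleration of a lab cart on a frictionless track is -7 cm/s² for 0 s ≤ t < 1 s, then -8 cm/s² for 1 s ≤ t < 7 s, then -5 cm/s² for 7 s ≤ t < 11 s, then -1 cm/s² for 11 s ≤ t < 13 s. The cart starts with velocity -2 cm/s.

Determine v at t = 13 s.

Δv equals the area under the a-t graph; then v = v₀ + Δv.
0–1 s: -7 × 1 = -7 cm/s
1–7 s: -8 × 6 = -48 cm/s
7–11 s: -5 × 4 = -20 cm/s
11–13 s: -1 × 2 = -2 cm/s
Δv = -77 cm/s, so v(13) = -2 + (-77) = -79 cm/s.

-79 cm/s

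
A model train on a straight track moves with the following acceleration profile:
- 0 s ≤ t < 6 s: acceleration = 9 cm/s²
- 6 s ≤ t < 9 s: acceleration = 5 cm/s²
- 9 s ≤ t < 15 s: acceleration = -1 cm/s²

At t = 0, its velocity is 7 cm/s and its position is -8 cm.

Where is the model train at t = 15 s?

839.5 cm

On each constant-a segment, Δv = aΔt and Δx = v₀Δt + ½aΔt²; chain segment to segment.
0–6 s: v starts 7 cm/s; Δx = 7·6 + ½·9·6² = 204 cm; v ends 61 cm/s.
6–9 s: v starts 61 cm/s; Δx = 61·3 + ½·5·3² = 205.5 cm; v ends 76 cm/s.
9–15 s: v starts 76 cm/s; Δx = 76·6 + ½·-1·6² = 438 cm; v ends 70 cm/s.
x(15) = -8 + Σ Δx = 839.5 cm.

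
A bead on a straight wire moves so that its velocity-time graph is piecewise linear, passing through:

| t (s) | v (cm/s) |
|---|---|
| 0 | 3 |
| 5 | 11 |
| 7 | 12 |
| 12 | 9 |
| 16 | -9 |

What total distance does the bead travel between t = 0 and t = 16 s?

128.5 cm

Distance (not displacement) is the total path length: add the absolute areas under v-t.
0–5 s: |½(3 + 11)(5)| = 35 cm
5–7 s: |½(11 + 12)(2)| = 23 cm
7–12 s: |½(12 + 9)(5)| = 52.5 cm
12–16 s: v = 0 at t = 14 s; triangle areas 9 + 9 = 18 cm
Total distance = 128.5 cm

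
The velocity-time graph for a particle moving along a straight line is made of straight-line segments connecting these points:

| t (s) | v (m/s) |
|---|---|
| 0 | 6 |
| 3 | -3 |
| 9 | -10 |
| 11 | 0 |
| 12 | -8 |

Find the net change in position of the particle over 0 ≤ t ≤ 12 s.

-48.5 m

Net displacement equals the area under the velocity-time graph (areas below the axis count negative).
0–3 s: ½(6 + -3)(3) = 4.5 m
3–9 s: ½(-3 + -10)(6) = -39 m
9–11 s: ½(-10 + 0)(2) = -10 m
11–12 s: ½(0 + -8)(1) = -4 m
Net displacement = -48.5 m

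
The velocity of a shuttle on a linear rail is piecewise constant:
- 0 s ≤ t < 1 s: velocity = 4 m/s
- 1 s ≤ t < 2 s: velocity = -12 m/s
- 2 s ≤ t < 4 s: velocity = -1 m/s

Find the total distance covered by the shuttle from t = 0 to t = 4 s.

18 m

Distance (not displacement) is the total path length: add the absolute areas under v-t.
0–1 s: |4| × 1 = 4 m
1–2 s: |-12| × 1 = 12 m
2–4 s: |-1| × 2 = 2 m
Total distance = 18 m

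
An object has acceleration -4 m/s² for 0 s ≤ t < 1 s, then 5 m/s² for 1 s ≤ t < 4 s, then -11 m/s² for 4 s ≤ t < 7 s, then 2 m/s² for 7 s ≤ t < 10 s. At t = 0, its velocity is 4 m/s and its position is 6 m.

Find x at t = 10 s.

-19 m

On each constant-a segment, Δv = aΔt and Δx = v₀Δt + ½aΔt²; chain segment to segment.
0–1 s: v starts 4 m/s; Δx = 4·1 + ½·-4·1² = 2 m; v ends 0 m/s.
1–4 s: v starts 0 m/s; Δx = 0·3 + ½·5·3² = 22.5 m; v ends 15 m/s.
4–7 s: v starts 15 m/s; Δx = 15·3 + ½·-11·3² = -4.5 m; v ends -18 m/s.
7–10 s: v starts -18 m/s; Δx = -18·3 + ½·2·3² = -45 m; v ends -12 m/s.
x(10) = 6 + Σ Δx = -19 m.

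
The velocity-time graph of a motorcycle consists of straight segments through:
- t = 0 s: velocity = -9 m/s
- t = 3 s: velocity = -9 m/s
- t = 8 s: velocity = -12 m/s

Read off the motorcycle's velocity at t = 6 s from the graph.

-10.8 m/s

On 3–8 s the graph is linear from -9 to -12 m/s: v(6) = -9 + (-12 − -9)·(6 − 3)/(8 − 3) = -10.8 m/s.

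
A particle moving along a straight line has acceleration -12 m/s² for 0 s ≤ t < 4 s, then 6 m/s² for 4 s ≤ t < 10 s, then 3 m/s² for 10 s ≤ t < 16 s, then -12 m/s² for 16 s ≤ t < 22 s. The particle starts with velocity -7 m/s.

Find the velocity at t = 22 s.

-73 m/s

Δv equals the area under the a-t graph; then v = v₀ + Δv.
0–4 s: -12 × 4 = -48 m/s
4–10 s: 6 × 6 = 36 m/s
10–16 s: 3 × 6 = 18 m/s
16–22 s: -12 × 6 = -72 m/s
Δv = -66 m/s, so v(22) = -7 + (-66) = -73 m/s.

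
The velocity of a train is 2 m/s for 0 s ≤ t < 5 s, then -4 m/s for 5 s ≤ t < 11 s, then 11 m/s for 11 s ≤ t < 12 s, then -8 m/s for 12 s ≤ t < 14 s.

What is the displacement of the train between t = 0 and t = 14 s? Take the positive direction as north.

Displacement is the signed area under the v-t curve.
0–5 s: 2 × 5 = 10 m
5–11 s: -4 × 6 = -24 m
11–12 s: 11 × 1 = 11 m
12–14 s: -8 × 2 = -16 m
Net displacement = -19 m

-19 m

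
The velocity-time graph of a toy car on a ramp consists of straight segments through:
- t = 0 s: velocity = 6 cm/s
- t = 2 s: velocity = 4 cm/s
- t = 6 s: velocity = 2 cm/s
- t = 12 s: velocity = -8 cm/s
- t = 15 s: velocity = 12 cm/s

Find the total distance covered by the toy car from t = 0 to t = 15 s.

58 cm

Total distance travelled is ∫|v| dt — sum the magnitudes of each area piece.
0–2 s: |½(6 + 4)(2)| = 10 cm
2–6 s: |½(4 + 2)(4)| = 12 cm
6–12 s: v = 0 at t = 7.2 s; triangle areas 1.2 + 19.2 = 20.4 cm
12–15 s: v = 0 at t = 13.2 s; triangle areas 4.8 + 10.8 = 15.6 cm
Total distance = 58 cm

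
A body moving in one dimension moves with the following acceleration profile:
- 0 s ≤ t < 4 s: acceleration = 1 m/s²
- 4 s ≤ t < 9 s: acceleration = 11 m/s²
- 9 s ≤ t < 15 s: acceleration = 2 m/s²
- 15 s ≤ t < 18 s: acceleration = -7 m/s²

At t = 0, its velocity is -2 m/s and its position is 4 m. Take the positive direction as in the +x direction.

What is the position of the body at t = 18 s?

705 m

On each constant-a segment, Δv = aΔt and Δx = v₀Δt + ½aΔt²; chain segment to segment.
0–4 s: v starts -2 m/s; Δx = -2·4 + ½·1·4² = 0 m; v ends 2 m/s.
4–9 s: v starts 2 m/s; Δx = 2·5 + ½·11·5² = 147.5 m; v ends 57 m/s.
9–15 s: v starts 57 m/s; Δx = 57·6 + ½·2·6² = 378 m; v ends 69 m/s.
15–18 s: v starts 69 m/s; Δx = 69·3 + ½·-7·3² = 175.5 m; v ends 48 m/s.
x(18) = 4 + Σ Δx = 705 m.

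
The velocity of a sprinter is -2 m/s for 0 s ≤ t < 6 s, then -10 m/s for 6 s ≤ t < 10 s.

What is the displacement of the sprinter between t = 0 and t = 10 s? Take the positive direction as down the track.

-52 m

Displacement is the signed area under the v-t curve.
0–6 s: -2 × 6 = -12 m
6–10 s: -10 × 4 = -40 m
Net displacement = -52 m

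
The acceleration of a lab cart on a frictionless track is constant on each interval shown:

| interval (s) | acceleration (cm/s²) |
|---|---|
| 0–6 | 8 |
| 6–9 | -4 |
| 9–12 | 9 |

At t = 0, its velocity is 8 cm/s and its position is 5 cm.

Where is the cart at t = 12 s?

On each constant-a segment, Δv = aΔt and Δx = v₀Δt + ½aΔt²; chain segment to segment.
0–6 s: v starts 8 cm/s; Δx = 8·6 + ½·8·6² = 192 cm; v ends 56 cm/s.
6–9 s: v starts 56 cm/s; Δx = 56·3 + ½·-4·3² = 150 cm; v ends 44 cm/s.
9–12 s: v starts 44 cm/s; Δx = 44·3 + ½·9·3² = 172.5 cm; v ends 71 cm/s.
x(12) = 5 + Σ Δx = 519.5 cm.

519.5 cm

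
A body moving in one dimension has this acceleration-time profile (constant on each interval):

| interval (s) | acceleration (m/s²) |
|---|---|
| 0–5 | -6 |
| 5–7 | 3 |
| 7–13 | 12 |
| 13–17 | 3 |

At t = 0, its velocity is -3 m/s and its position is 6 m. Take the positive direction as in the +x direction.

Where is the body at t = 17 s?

114 m

On each constant-a segment, Δv = aΔt and Δx = v₀Δt + ½aΔt²; chain segment to segment.
0–5 s: v starts -3 m/s; Δx = -3·5 + ½·-6·5² = -90 m; v ends -33 m/s.
5–7 s: v starts -33 m/s; Δx = -33·2 + ½·3·2² = -60 m; v ends -27 m/s.
7–13 s: v starts -27 m/s; Δx = -27·6 + ½·12·6² = 54 m; v ends 45 m/s.
13–17 s: v starts 45 m/s; Δx = 45·4 + ½·3·4² = 204 m; v ends 57 m/s.
x(17) = 6 + Σ Δx = 114 m.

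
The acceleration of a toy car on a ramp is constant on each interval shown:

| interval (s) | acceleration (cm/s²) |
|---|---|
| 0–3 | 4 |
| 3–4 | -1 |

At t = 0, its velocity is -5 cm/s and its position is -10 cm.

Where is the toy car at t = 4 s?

On each constant-a segment, Δv = aΔt and Δx = v₀Δt + ½aΔt²; chain segment to segment.
0–3 s: v starts -5 cm/s; Δx = -5·3 + ½·4·3² = 3 cm; v ends 7 cm/s.
3–4 s: v starts 7 cm/s; Δx = 7·1 + ½·-1·1² = 6.5 cm; v ends 6 cm/s.
x(4) = -10 + Σ Δx = -0.5 cm.

-0.5 cm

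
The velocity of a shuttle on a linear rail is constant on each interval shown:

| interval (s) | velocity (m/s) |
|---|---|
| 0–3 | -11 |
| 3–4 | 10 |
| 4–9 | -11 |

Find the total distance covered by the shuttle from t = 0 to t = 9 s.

Total distance travelled is ∫|v| dt — sum the magnitudes of each area piece.
0–3 s: |-11| × 3 = 33 m
3–4 s: |10| × 1 = 10 m
4–9 s: |-11| × 5 = 55 m
Total distance = 98 m

98 m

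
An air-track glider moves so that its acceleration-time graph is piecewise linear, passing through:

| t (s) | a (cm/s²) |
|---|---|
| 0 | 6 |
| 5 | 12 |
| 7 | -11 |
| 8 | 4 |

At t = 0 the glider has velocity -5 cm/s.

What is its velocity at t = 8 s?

37.5 cm/s

Δv equals the area under the a-t graph; then v = v₀ + Δv.
0–5 s: ½(6 + 12)(5) = 45 cm/s
5–7 s: ½(12 + -11)(2) = 1 cm/s
7–8 s: ½(-11 + 4)(1) = -3.5 cm/s
Δv = 42.5 cm/s, so v(8) = -5 + (42.5) = 37.5 cm/s.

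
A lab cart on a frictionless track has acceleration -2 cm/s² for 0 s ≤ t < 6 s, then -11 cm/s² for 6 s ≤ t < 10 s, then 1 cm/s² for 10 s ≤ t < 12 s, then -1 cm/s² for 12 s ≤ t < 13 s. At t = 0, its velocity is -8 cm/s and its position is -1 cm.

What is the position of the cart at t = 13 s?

-441.5 cm

On each constant-a segment, Δv = aΔt and Δx = v₀Δt + ½aΔt²; chain segment to segment.
0–6 s: v starts -8 cm/s; Δx = -8·6 + ½·-2·6² = -84 cm; v ends -20 cm/s.
6–10 s: v starts -20 cm/s; Δx = -20·4 + ½·-11·4² = -168 cm; v ends -64 cm/s.
10–12 s: v starts -64 cm/s; Δx = -64·2 + ½·1·2² = -126 cm; v ends -62 cm/s.
12–13 s: v starts -62 cm/s; Δx = -62·1 + ½·-1·1² = -62.5 cm; v ends -63 cm/s.
x(13) = -1 + Σ Δx = -441.5 cm.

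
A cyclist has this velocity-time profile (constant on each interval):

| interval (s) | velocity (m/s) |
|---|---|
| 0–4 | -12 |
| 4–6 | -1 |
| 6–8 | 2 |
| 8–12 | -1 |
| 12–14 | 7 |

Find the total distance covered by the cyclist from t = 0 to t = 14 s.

72 m

Distance (not displacement) is the total path length: add the absolute areas under v-t.
0–4 s: |-12| × 4 = 48 m
4–6 s: |-1| × 2 = 2 m
6–8 s: |2| × 2 = 4 m
8–12 s: |-1| × 4 = 4 m
12–14 s: |7| × 2 = 14 m
Total distance = 72 m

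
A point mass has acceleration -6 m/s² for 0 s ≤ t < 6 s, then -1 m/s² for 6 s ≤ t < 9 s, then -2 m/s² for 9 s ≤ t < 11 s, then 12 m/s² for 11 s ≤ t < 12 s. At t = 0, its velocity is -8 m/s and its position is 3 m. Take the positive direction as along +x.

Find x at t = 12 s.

-432.5 m

On each constant-a segment, Δv = aΔt and Δx = v₀Δt + ½aΔt²; chain segment to segment.
0–6 s: v starts -8 m/s; Δx = -8·6 + ½·-6·6² = -156 m; v ends -44 m/s.
6–9 s: v starts -44 m/s; Δx = -44·3 + ½·-1·3² = -136.5 m; v ends -47 m/s.
9–11 s: v starts -47 m/s; Δx = -47·2 + ½·-2·2² = -98 m; v ends -51 m/s.
11–12 s: v starts -51 m/s; Δx = -51·1 + ½·12·1² = -45 m; v ends -39 m/s.
x(12) = 3 + Σ Δx = -432.5 m.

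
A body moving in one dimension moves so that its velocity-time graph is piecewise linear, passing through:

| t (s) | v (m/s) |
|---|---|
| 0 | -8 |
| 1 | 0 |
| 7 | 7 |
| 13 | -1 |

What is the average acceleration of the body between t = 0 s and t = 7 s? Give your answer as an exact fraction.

15/7 m/s²

Average acceleration = Δv/Δt = (7 − -8)/(7 − 0) = 15/7 m/s².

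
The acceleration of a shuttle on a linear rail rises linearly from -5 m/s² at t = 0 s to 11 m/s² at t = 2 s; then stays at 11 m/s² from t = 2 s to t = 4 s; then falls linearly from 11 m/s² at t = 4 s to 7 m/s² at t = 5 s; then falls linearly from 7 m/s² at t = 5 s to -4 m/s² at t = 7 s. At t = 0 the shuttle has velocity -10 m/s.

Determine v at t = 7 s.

Δv equals the area under the a-t graph; then v = v₀ + Δv.
0–2 s: ½(-5 + 11)(2) = 6 m/s
2–4 s: 11 × 2 = 22 m/s
4–5 s: ½(11 + 7)(1) = 9 m/s
5–7 s: ½(7 + -4)(2) = 3 m/s
Δv = 40 m/s, so v(7) = -10 + (40) = 30 m/s.

30 m/s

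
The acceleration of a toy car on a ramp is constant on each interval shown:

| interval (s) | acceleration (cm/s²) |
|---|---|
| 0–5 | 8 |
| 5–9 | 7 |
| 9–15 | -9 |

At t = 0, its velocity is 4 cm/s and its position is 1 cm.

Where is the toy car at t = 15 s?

On each constant-a segment, Δv = aΔt and Δx = v₀Δt + ½aΔt²; chain segment to segment.
0–5 s: v starts 4 cm/s; Δx = 4·5 + ½·8·5² = 120 cm; v ends 44 cm/s.
5–9 s: v starts 44 cm/s; Δx = 44·4 + ½·7·4² = 232 cm; v ends 72 cm/s.
9–15 s: v starts 72 cm/s; Δx = 72·6 + ½·-9·6² = 270 cm; v ends 18 cm/s.
x(15) = 1 + Σ Δx = 623 cm.

623 cm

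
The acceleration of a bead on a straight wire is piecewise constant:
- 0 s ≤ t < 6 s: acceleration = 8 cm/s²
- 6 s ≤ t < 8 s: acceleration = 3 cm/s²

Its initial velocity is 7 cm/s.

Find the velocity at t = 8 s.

61 cm/s

Δv equals the area under the a-t graph; then v = v₀ + Δv.
0–6 s: 8 × 6 = 48 cm/s
6–8 s: 3 × 2 = 6 cm/s
Δv = 54 cm/s, so v(8) = 7 + (54) = 61 cm/s.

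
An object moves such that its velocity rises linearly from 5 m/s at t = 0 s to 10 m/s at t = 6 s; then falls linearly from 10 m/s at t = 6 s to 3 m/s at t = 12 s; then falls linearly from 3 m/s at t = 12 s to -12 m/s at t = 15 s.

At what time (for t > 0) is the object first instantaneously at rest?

v changes sign on 12–15 s (from 3 to -12); the graph is linear there, so v = 0 at t = 12 + (-3)·(15 − 12)/(-12 − 3) = 12.6 s.

t = 12.6 s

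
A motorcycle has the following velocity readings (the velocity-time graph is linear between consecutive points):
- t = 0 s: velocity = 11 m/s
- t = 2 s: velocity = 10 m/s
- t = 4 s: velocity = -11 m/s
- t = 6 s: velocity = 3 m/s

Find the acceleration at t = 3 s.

-10.5 m/s²

Acceleration is the slope of the v-t graph on 2–4 s: (-11 − 10)/(4 − 2) = -10.5 m/s².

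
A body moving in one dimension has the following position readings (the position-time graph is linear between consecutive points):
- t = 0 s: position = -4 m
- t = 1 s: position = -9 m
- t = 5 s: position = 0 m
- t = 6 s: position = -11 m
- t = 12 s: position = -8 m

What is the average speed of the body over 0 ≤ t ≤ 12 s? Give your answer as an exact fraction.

7/3 m/s

Average speed = (total path length)/(elapsed time); on a piecewise-linear x-t graph the path length is Σ|Δx|.
0–1 s: |Δx| = |-9 − -4| = 5 m
1–5 s: |Δx| = |0 − -9| = 9 m
5–6 s: |Δx| = |-11 − 0| = 11 m
6–12 s: |Δx| = |-8 − -11| = 3 m
Total path = 28 m; average speed = 28/12 = 7/3 m/s.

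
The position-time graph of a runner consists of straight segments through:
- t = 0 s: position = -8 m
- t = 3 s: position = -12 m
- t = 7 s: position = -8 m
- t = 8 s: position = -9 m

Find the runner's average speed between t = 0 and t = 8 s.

Average speed = (total path length)/(elapsed time); on a piecewise-linear x-t graph the path length is Σ|Δx|.
0–3 s: |Δx| = |-12 − -8| = 4 m
3–7 s: |Δx| = |-8 − -12| = 4 m
7–8 s: |Δx| = |-9 − -8| = 1 m
Total path = 9 m; average speed = 9/8 = 1.125 m/s.

1.125 m/s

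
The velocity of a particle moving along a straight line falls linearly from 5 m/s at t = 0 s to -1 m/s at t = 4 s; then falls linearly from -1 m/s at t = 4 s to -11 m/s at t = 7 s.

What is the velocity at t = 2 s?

On 0–4 s the graph is linear from 5 to -1 m/s: v(2) = 5 + (-1 − 5)·(2 − 0)/(4 − 0) = 2 m/s.

2 m/s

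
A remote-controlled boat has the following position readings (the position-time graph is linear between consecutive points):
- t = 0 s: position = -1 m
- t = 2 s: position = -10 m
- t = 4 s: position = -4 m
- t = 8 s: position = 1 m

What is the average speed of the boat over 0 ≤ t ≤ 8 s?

Average speed = (total path length)/(elapsed time); on a piecewise-linear x-t graph the path length is Σ|Δx|.
0–2 s: |Δx| = |-10 − -1| = 9 m
2–4 s: |Δx| = |-4 − -10| = 6 m
4–8 s: |Δx| = |1 − -4| = 5 m
Total path = 20 m; average speed = 20/8 = 2.5 m/s.

2.5 m/s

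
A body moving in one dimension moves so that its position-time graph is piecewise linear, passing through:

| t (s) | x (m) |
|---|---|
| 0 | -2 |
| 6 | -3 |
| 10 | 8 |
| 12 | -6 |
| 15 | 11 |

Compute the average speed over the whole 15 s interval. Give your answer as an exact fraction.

Average speed = (total path length)/(elapsed time); on a piecewise-linear x-t graph the path length is Σ|Δx|.
0–6 s: |Δx| = |-3 − -2| = 1 m
6–10 s: |Δx| = |8 − -3| = 11 m
10–12 s: |Δx| = |-6 − 8| = 14 m
12–15 s: |Δx| = |11 − -6| = 17 m
Total path = 43 m; average speed = 43/15 = 43/15 m/s.

43/15 m/s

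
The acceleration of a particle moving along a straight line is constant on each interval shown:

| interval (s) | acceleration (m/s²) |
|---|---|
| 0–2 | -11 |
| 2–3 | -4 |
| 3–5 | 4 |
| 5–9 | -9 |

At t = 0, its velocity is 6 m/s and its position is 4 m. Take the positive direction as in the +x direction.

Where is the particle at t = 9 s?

-176 m

On each constant-a segment, Δv = aΔt and Δx = v₀Δt + ½aΔt²; chain segment to segment.
0–2 s: v starts 6 m/s; Δx = 6·2 + ½·-11·2² = -10 m; v ends -16 m/s.
2–3 s: v starts -16 m/s; Δx = -16·1 + ½·-4·1² = -18 m; v ends -20 m/s.
3–5 s: v starts -20 m/s; Δx = -20·2 + ½·4·2² = -32 m; v ends -12 m/s.
5–9 s: v starts -12 m/s; Δx = -12·4 + ½·-9·4² = -120 m; v ends -48 m/s.
x(9) = 4 + Σ Δx = -176 m.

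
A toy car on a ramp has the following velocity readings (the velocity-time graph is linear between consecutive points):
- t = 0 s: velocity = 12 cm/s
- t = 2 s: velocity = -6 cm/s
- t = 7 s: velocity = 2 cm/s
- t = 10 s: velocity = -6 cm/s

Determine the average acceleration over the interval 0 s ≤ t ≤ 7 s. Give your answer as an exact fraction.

-10/7 cm/s²

Average acceleration = Δv/Δt = (2 − 12)/(7 − 0) = -10/7 cm/s².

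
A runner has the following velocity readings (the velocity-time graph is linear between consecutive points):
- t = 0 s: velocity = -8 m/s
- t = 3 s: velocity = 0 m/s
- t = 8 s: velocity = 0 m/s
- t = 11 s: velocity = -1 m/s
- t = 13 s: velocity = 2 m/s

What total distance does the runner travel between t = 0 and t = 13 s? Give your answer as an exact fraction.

Total distance travelled is ∫|v| dt — sum the magnitudes of each area piece.
0–3 s: |½(-8 + 0)(3)| = 12 m
3–8 s: |0| × 5 = 0 m
8–11 s: |½(0 + -1)(3)| = 1.5 m
11–13 s: v = 0 at t = 35/3 s; triangle areas 1/3 + 4/3 = 5/3 m
Total distance = 91/6 m

91/6 m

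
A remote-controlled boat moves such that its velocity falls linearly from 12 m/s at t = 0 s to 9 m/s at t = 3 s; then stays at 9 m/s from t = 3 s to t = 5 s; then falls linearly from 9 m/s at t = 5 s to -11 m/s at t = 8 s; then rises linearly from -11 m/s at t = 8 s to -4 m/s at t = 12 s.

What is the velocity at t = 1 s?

11 m/s

On 0–3 s the graph is linear from 12 to 9 m/s: v(1) = 12 + (9 − 12)·(1 − 0)/(3 − 0) = 11 m/s.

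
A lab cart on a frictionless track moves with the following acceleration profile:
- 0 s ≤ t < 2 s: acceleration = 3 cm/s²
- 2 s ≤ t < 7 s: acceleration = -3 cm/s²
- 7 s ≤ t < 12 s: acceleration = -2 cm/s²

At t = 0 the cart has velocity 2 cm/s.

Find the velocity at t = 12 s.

Δv equals the area under the a-t graph; then v = v₀ + Δv.
0–2 s: 3 × 2 = 6 cm/s
2–7 s: -3 × 5 = -15 cm/s
7–12 s: -2 × 5 = -10 cm/s
Δv = -19 cm/s, so v(12) = 2 + (-19) = -17 cm/s.

-17 cm/s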